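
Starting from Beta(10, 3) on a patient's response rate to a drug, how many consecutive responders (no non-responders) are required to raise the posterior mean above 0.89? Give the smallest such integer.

After k responders and 0 non-responders the posterior is Beta(10+k, 3), with mean (10+k)/(10+3+k).
Set (10+k)/(13+k) > 0.89 and solve: k > (0.89·13 − 10)/(1 − 0.89) = 14.273.
The smallest integer exceeding 14.273 is 15, and checking k=15: (25)/(28) = 0.8929 > 0.89.

k = 15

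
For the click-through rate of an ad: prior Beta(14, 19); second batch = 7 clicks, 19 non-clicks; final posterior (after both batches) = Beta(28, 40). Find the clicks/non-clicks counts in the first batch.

Because Beta–binomial updating is additive in the counts, the combined data contributed (α_post−α_prior, β_post−β_prior) successes and failures.
Total across both batches: 28−14=14 clicks, 40−19=21 non-clicks.
Subtract the second batch: 14−7=7 clicks and 21−19=2 non-clicks.

7 clicks and 2 non-clicks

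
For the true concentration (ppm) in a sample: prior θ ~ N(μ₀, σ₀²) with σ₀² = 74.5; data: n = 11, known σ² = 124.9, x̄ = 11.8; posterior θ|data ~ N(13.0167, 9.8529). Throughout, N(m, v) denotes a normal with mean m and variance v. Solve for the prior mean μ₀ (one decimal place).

The posterior mean is a precision-weighted average: μ_n = (τ₀μ₀ + τ_data·x̄)/(τ₀+τ_data), with τ₀=1/σ₀² and τ_data=n/σ².
Here τ₀ = 1/74.5 = 0.013423 and τ_data = 11/124.9 = 0.088070, so τ_n = 0.101493.
Rearranging for μ₀: μ₀ = (μ_n·τ_n − τ_data·x̄)/τ₀ = (13.0167·0.101493 − 0.088070·11.8) / 0.013423 = 0.281878/0.013423 ≈ 21.0.

μ₀ = 21.0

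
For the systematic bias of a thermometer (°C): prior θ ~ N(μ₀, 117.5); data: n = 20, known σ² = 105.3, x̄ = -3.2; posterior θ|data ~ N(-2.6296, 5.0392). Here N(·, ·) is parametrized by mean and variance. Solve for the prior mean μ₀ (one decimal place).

The posterior mean is a precision-weighted average: μ_n = (τ₀μ₀ + τ_data·x̄)/(τ₀+τ_data), with τ₀=1/σ₀² and τ_data=n/σ².
Here τ₀ = 1/117.5 = 0.008511 and τ_data = 20/105.3 = 0.189934, so τ_n = 0.198445.
Rearranging for μ₀: μ₀ = (μ_n·τ_n − τ_data·x̄)/τ₀ = (-2.6296·0.198445 − 0.189934·-3.2) / 0.008511 = 0.085958/0.008511 ≈ 10.1.

μ₀ = 10.1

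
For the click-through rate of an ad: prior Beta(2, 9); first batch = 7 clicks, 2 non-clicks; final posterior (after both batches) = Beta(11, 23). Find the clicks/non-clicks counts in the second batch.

Sequential conjugate updates are equivalent to a single update on the pooled data, so total successes = posterior α − prior α and total failures = posterior β − prior β.
Total across both batches: 11−2=9 clicks, 23−9=14 non-clicks.
Subtract the first batch: 9−7=2 clicks and 14−2=12 non-clicks.

2 clicks and 12 non-clicks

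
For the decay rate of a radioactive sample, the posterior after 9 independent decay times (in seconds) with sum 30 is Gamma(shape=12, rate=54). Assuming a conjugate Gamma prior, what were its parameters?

Gamma–exponential conjugacy: posterior shape = α + n, posterior rate = β + Σtᵢ.
So α = 12 − 9 = 3 and β = 54 − 30 = 24.

Gamma(shape=3, rate=24)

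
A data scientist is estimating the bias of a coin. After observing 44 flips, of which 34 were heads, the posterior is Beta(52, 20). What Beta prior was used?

Beta is conjugate to the binomial likelihood: posterior = Beta(a+s, b+f).
Subtract the data counts: 52−34=18, 20−10=10.

Beta(18, 10)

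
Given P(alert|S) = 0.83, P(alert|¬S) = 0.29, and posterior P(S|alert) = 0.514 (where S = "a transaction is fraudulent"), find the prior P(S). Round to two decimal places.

In odds form, posterior odds = prior odds × likelihood ratio, so prior odds = posterior odds ÷ LR.
Posterior odds = 0.514/(1−0.514) = 1.0576. LR = 0.83/0.29 = 2.8621.
Prior odds = 1.0576/2.8621 = 0.3695, so P(S) = 0.3695/(1+0.3695) ≈ 0.27.

P(S) = 0.27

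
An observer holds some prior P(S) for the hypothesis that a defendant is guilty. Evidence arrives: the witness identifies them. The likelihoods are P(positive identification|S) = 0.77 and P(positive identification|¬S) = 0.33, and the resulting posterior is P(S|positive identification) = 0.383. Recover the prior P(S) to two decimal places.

P(S) = 0.21

In odds form, posterior odds = prior odds × likelihood ratio, so prior odds = posterior odds ÷ LR.
Posterior odds = 0.383/(1−0.383) = 0.6207. LR = 0.77/0.33 = 2.3333.
Prior odds = 0.6207/2.3333 = 0.2660, so P(S) = 0.2660/(1+0.2660) ≈ 0.21.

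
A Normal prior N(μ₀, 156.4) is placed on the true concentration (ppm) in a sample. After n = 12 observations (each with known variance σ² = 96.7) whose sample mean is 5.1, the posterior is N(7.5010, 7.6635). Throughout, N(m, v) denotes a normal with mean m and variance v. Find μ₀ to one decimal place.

μ₀ = 54.1

The posterior mean is a precision-weighted average: μ_n = (τ₀μ₀ + τ_data·x̄)/(τ₀+τ_data), with τ₀=1/σ₀² and τ_data=n/σ².
Here τ₀ = 1/156.4 = 0.006394 and τ_data = 12/96.7 = 0.124095, so τ_n = 0.130489.
Rearranging for μ₀: μ₀ = (μ_n·τ_n − τ_data·x̄)/τ₀ = (7.5010·0.130489 − 0.124095·5.1) / 0.006394 = 0.345913/0.006394 ≈ 54.1.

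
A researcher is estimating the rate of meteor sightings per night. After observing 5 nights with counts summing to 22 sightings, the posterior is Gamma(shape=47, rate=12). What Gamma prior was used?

A Gamma(α, β) prior (rate parametrization) on a Poisson rate with n observations summing to S gives posterior Gamma(α+S, β+n).
So α = 47 − 22 = 25 and β = 12 − 5 = 7.

Gamma(shape=25, rate=7)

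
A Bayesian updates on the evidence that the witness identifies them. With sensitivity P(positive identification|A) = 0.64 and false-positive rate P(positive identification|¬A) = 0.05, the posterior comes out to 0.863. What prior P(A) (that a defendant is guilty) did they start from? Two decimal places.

P(A) = 0.33

Bayes' rule in odds form gives O(A|E) = O(A)·[P(E|A)/P(E|¬A)], hence O(A) = O(A|E)/LR.
Posterior odds = 0.863/(1−0.863) = 6.2993. LR = 0.64/0.05 = 12.8000.
Prior odds = 6.2993/12.8000 = 0.4921, so P(A) = 0.4921/(1+0.4921) ≈ 0.33.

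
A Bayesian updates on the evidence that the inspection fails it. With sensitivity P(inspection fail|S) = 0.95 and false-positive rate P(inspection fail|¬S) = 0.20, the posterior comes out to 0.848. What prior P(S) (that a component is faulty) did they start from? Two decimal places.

P(S) = 0.54

In odds form, posterior odds = prior odds × likelihood ratio, so prior odds = posterior odds ÷ LR.
Posterior odds = 0.848/(1−0.848) = 5.5789. LR = 0.95/0.20 = 4.7500.
Prior odds = 5.5789/4.7500 = 1.1745, so P(S) = 1.1745/(1+1.1745) ≈ 0.54.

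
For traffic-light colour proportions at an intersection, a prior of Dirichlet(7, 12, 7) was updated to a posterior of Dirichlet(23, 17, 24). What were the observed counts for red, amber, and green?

counts (16, 5, 17)

For a Dirichlet(α) prior with multinomial counts c, the posterior is Dirichlet(α + c) componentwise.
Counts are posterior − prior componentwise: 23−7=16, 17−12=5, 24−7=17.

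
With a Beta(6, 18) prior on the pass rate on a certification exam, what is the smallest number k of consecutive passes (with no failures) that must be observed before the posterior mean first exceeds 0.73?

k = 43

After k passes and 0 failures the posterior is Beta(6+k, 18), with mean (6+k)/(6+18+k).
Set (6+k)/(24+k) > 0.73 and solve: k > (0.73·24 − 6)/(1 − 0.73) = 42.667.
The smallest integer exceeding 42.667 is 43, and checking k=43: (49)/(67) = 0.7313 > 0.73.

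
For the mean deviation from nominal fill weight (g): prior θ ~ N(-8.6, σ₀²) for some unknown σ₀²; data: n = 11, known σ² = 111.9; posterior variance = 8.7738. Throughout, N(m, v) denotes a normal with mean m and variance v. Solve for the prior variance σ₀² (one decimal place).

σ₀² = 63.8

For the Normal–Normal model with known σ², precisions add: τ_n = τ₀ + n/σ².
So 1/σ₀² = 1/8.7738 − 11/111.9 = 0.113976 − 0.098302 = 0.015674.
Hence σ₀² = 1/0.015674 ≈ 63.8.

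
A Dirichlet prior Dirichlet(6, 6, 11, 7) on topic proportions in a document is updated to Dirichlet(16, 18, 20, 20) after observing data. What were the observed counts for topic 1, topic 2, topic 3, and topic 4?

For a Dirichlet(α) prior with multinomial counts c, the posterior is Dirichlet(α + c) componentwise.
Counts are posterior − prior componentwise: 16−6=10, 18−6=12, 20−11=9, 20−7=13.

counts (10, 12, 9, 13)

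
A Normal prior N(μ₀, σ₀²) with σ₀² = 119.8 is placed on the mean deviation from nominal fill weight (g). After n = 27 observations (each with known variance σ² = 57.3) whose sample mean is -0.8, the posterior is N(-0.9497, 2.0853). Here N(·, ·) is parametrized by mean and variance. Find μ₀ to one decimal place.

μ₀ = -9.4

The posterior mean is a precision-weighted average: μ_n = (τ₀μ₀ + τ_data·x̄)/(τ₀+τ_data), with τ₀=1/σ₀² and τ_data=n/σ².
Here τ₀ = 1/119.8 = 0.008347 and τ_data = 27/57.3 = 0.471204, so τ_n = 0.479551.
Rearranging for μ₀: μ₀ = (μ_n·τ_n − τ_data·x̄)/τ₀ = (-0.9497·0.479551 − 0.471204·-0.8) / 0.008347 = -0.078466/0.008347 ≈ -9.4.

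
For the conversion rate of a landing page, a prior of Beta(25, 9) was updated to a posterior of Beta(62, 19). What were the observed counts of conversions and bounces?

A Beta(α, β) prior with s successes and f failures in binomial data gives a Beta(α+s, β+f) posterior.
Match parameters: s=62−25=37, f=19−9=10.

37 conversions and 10 bounces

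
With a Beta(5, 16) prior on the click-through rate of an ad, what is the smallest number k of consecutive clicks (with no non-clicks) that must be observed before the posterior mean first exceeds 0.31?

k = 3

After k clicks and 0 non-clicks the posterior is Beta(5+k, 16), with mean (5+k)/(5+16+k).
Set (5+k)/(21+k) > 0.31 and solve: k > (0.31·21 − 5)/(1 − 0.31) = 2.188.
The smallest integer exceeding 2.188 is 3, and checking k=3: (8)/(24) = 0.3333 > 0.31.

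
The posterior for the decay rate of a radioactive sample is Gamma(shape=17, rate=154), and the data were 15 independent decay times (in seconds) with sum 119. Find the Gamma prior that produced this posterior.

Gamma(shape=2, rate=35)

For an exponential likelihood with a Gamma(α, β) prior on the rate, n observations with total T give posterior Gamma(α+n, β+T).
So α = 17 − 15 = 2 and β = 154 − 119 = 35.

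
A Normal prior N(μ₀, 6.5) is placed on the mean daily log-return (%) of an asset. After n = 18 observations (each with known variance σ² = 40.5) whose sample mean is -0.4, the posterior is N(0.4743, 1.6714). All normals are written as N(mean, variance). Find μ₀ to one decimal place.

The posterior mean is a precision-weighted average: μ_n = (τ₀μ₀ + τ_data·x̄)/(τ₀+τ_data), with τ₀=1/σ₀² and τ_data=n/σ².
Here τ₀ = 1/6.5 = 0.153846 and τ_data = 18/40.5 = 0.444444, so τ_n = 0.598290.
Rearranging for μ₀: μ₀ = (μ_n·τ_n − τ_data·x̄)/τ₀ = (0.4743·0.598290 − 0.444444·-0.4) / 0.153846 = 0.461547/0.153846 ≈ 3.0.

μ₀ = 3.0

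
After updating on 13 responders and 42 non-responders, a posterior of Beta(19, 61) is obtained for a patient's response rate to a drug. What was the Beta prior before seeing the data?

Under Beta–binomial conjugacy the posterior parameters are (α+s, β+f).
So α = 19 − 13 = 6 and β = 61 − 42 = 19.

Beta(6, 19)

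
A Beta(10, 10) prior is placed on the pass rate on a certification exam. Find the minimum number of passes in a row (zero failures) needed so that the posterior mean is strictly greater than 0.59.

k = 5

After k passes and 0 failures the posterior is Beta(10+k, 10), with mean (10+k)/(10+10+k).
Set (10+k)/(20+k) > 0.59 and solve: k > (0.59·20 − 10)/(1 − 0.59) = 4.390.
The smallest integer exceeding 4.390 is 5.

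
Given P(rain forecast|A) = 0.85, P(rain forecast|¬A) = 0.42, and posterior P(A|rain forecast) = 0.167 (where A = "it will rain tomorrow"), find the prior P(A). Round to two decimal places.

In odds form, posterior odds = prior odds × likelihood ratio, so prior odds = posterior odds ÷ LR.
Posterior odds = 0.167/(1−0.167) = 0.2005. LR = 0.85/0.42 = 2.0238.
Prior odds = 0.2005/2.0238 = 0.0991, so P(A) = 0.0991/(1+0.0991) ≈ 0.09.

P(A) = 0.09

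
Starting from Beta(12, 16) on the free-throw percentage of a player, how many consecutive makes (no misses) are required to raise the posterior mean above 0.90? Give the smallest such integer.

k = 133

After k makes and 0 misses the posterior is Beta(12+k, 16), with mean (12+k)/(12+16+k).
Set (12+k)/(28+k) > 0.90 and solve: k > (0.90·28 − 12)/(1 − 0.90) = 132.000.
The smallest integer exceeding 132.000 is 133, and checking k=133: (145)/(161) = 0.9006 > 0.90.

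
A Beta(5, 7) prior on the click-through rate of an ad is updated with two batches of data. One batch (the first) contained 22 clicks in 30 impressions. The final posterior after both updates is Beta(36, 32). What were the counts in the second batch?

Because Beta–binomial updating is additive in the counts, the combined data contributed (α_post−α_prior, β_post−β_prior) successes and failures.
Total across both batches: 36−5=31 clicks, 32−7=25 non-clicks.
Subtract the first batch: 31−22=9 clicks and 25−8=17 non-clicks.

9 clicks and 17 non-clicks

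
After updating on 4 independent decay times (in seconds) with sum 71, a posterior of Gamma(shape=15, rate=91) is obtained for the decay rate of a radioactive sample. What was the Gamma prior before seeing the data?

Gamma(shape=11, rate=20)

For an exponential likelihood with a Gamma(α, β) prior on the rate, n observations with total T give posterior Gamma(α+n, β+T).
So α = 15 − 4 = 11 and β = 91 − 71 = 20.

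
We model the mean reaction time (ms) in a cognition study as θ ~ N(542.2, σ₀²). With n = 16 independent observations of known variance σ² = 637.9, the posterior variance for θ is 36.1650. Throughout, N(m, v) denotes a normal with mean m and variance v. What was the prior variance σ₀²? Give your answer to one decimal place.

For the Normal–Normal model with known σ², precisions add: τ_n = τ₀ + n/σ².
So 1/σ₀² = 1/36.1650 − 16/637.9 = 0.027651 − 0.025082 = 0.002569.
Hence σ₀² = 1/0.002569 ≈ 389.3.

σ₀² = 389.3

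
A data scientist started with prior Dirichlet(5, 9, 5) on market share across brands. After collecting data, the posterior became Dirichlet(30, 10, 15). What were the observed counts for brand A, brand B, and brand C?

counts (25, 1, 10)

For a Dirichlet(α) prior with multinomial counts c, the posterior is Dirichlet(α + c) componentwise.
Counts are posterior − prior componentwise: 30−5=25, 10−9=1, 15−5=10.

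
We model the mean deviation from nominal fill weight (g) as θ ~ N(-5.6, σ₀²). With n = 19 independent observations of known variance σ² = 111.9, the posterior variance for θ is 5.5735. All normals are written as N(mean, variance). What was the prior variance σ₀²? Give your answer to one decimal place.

σ₀² = 103.9

Posterior precision equals prior precision plus data precision: 1/σ_n² = 1/σ₀² + n/σ².
So 1/σ₀² = 1/5.5735 − 19/111.9 = 0.179420 − 0.169794 = 0.009626.
Hence σ₀² = 1/0.009626 ≈ 103.9.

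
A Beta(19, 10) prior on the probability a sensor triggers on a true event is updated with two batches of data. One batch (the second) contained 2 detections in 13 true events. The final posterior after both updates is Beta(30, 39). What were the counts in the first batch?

9 detections and 18 misses

Because Beta–binomial updating is additive in the counts, the combined data contributed (α_post−α_prior, β_post−β_prior) successes and failures.
Total across both batches: 30−19=11 detections, 39−10=29 misses.
Subtract the second batch: 11−2=9 detections and 29−11=18 misses.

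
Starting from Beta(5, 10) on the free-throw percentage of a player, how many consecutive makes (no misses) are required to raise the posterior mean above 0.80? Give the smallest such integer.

k = 36

After k makes and 0 misses the posterior is Beta(5+k, 10), with mean (5+k)/(5+10+k).
Set (5+k)/(15+k) > 0.80 and solve: k > (0.80·15 − 5)/(1 − 0.80) = 35.000.
The smallest integer exceeding 35.000 is 36.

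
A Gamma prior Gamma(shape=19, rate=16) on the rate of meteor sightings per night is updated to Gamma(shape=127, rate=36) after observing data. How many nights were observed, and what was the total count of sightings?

A Gamma(α, β) prior (rate parametrization) on a Poisson rate with n observations summing to S gives posterior Gamma(α+S, β+n).
Matching: Σxᵢ = 127 − 19 = 108 and n = 36 − 16 = 20.

n = 20 nights with total 108 sightings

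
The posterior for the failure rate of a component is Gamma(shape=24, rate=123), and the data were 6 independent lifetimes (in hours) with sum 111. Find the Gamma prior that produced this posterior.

Gamma–exponential conjugacy: posterior shape = α + n, posterior rate = β + Σtᵢ.
So α = 24 − 6 = 18 and β = 123 − 111 = 12.

Gamma(shape=18, rate=12)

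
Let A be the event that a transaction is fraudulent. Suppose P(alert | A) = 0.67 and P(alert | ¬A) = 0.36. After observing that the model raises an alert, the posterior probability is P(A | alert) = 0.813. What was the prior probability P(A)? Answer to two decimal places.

P(A) = 0.70

In odds form, posterior odds = prior odds × likelihood ratio, so prior odds = posterior odds ÷ LR.
Posterior odds = 0.813/(1−0.813) = 4.3476. LR = 0.67/0.36 = 1.8611.
Prior odds = 4.3476/1.8611 = 2.3360, so P(A) = 2.3360/(1+2.3360) ≈ 0.70.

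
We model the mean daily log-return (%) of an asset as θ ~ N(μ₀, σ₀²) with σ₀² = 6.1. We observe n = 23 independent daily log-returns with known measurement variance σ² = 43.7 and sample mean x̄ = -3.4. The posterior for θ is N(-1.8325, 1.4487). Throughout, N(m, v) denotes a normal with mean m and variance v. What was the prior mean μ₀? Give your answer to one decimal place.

μ₀ = 3.2

The posterior mean is a precision-weighted average: μ_n = (τ₀μ₀ + τ_data·x̄)/(τ₀+τ_data), with τ₀=1/σ₀² and τ_data=n/σ².
Here τ₀ = 1/6.1 = 0.163934 and τ_data = 23/43.7 = 0.526316, so τ_n = 0.690250.
Rearranging for μ₀: μ₀ = (μ_n·τ_n − τ_data·x̄)/τ₀ = (-1.8325·0.690250 − 0.526316·-3.4) / 0.163934 = 0.524591/0.163934 ≈ 3.2.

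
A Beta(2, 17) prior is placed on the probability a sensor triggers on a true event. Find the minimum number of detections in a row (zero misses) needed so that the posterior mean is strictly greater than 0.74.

After k detections and 0 misses the posterior is Beta(2+k, 17), with mean (2+k)/(2+17+k).
Set (2+k)/(19+k) > 0.74 and solve: k > (0.74·19 − 2)/(1 − 0.74) = 46.385.
The smallest integer exceeding 46.385 is 47, and checking k=47: (49)/(66) = 0.7424 > 0.74.

k = 47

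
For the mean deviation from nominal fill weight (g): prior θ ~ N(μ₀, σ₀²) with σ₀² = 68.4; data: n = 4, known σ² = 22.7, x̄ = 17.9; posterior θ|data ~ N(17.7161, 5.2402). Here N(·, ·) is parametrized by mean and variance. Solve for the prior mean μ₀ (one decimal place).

The posterior mean is a precision-weighted average: μ_n = (τ₀μ₀ + τ_data·x̄)/(τ₀+τ_data), with τ₀=1/σ₀² and τ_data=n/σ².
Here τ₀ = 1/68.4 = 0.014620 and τ_data = 4/22.7 = 0.176211, so τ_n = 0.190831.
Rearranging for μ₀: μ₀ = (μ_n·τ_n − τ_data·x̄)/τ₀ = (17.7161·0.190831 − 0.176211·17.9) / 0.014620 = 0.226604/0.014620 ≈ 15.5.

μ₀ = 15.5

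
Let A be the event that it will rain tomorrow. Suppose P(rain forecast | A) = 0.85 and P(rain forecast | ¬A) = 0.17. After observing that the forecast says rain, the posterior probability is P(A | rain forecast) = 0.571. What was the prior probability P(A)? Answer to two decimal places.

P(A) = 0.21

In odds form, posterior odds = prior odds × likelihood ratio, so prior odds = posterior odds ÷ LR.
Posterior odds = 0.571/(1−0.571) = 1.3310. LR = 0.85/0.17 = 5.0000.
Prior odds = 1.3310/5.0000 = 0.2662, so P(A) = 0.2662/(1+0.2662) ≈ 0.21.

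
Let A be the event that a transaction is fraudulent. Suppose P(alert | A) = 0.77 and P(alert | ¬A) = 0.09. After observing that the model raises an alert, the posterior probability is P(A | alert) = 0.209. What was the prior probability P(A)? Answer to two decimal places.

P(A) = 0.03

Bayes' rule in odds form gives O(A|E) = O(A)·[P(E|A)/P(E|¬A)], hence O(A) = O(A|E)/LR.
Posterior odds = 0.209/(1−0.209) = 0.2642. LR = 0.77/0.09 = 8.5556.
Prior odds = 0.2642/8.5556 = 0.0309, so P(A) = 0.0309/(1+0.0309) ≈ 0.03.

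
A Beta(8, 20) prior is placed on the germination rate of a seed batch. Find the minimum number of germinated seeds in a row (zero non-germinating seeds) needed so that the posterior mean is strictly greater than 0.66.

After k germinated seeds and 0 non-germinating seeds the posterior is Beta(8+k, 20), with mean (8+k)/(8+20+k).
Set (8+k)/(28+k) > 0.66 and solve: k > (0.66·28 − 8)/(1 − 0.66) = 30.824.
The smallest integer exceeding 30.824 is 31, and checking k=31: (39)/(59) = 0.6610 > 0.66.

k = 31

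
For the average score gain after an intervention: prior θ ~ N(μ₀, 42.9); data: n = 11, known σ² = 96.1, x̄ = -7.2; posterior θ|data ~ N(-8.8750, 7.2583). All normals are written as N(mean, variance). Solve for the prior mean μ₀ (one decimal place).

The posterior mean is a precision-weighted average: μ_n = (τ₀μ₀ + τ_data·x̄)/(τ₀+τ_data), with τ₀=1/σ₀² and τ_data=n/σ².
Here τ₀ = 1/42.9 = 0.023310 and τ_data = 11/96.1 = 0.114464, so τ_n = 0.137774.
Rearranging for μ₀: μ₀ = (μ_n·τ_n − τ_data·x̄)/τ₀ = (-8.8750·0.137774 − 0.114464·-7.2) / 0.023310 = -0.398603/0.023310 ≈ -17.1.

μ₀ = -17.1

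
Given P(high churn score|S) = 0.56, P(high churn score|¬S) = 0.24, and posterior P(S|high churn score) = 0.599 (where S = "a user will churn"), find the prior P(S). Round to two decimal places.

In odds form, posterior odds = prior odds × likelihood ratio, so prior odds = posterior odds ÷ LR.
Posterior odds = 0.599/(1−0.599) = 1.4938. LR = 0.56/0.24 = 2.3333.
Prior odds = 1.4938/2.3333 = 0.6402, so P(S) = 0.6402/(1+0.6402) ≈ 0.39.

P(S) = 0.39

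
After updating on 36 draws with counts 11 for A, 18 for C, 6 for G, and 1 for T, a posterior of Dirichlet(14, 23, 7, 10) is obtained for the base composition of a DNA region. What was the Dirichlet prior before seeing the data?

Dirichlet(3, 5, 1, 9)

For a Dirichlet(α) prior with multinomial counts c, the posterior is Dirichlet(α + c) componentwise.
Subtract each count from the matching posterior parameter: 14−11=3, 23−18=5, 7−6=1, 10−1=9.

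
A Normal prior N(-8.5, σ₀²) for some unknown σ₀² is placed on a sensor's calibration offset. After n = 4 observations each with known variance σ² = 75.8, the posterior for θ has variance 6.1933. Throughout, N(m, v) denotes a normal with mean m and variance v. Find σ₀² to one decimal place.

For the Normal–Normal model with known σ², precisions add: τ_n = τ₀ + n/σ².
So 1/σ₀² = 1/6.1933 − 4/75.8 = 0.161465 − 0.052770 = 0.108695.
Hence σ₀² = 1/0.108695 ≈ 9.2.

σ₀² = 9.2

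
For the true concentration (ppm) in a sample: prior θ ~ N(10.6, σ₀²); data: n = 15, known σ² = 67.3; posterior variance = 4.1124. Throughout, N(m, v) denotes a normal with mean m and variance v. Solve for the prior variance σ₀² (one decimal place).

For the Normal–Normal model with known σ², precisions add: τ_n = τ₀ + n/σ².
So 1/σ₀² = 1/4.1124 − 15/67.3 = 0.243167 − 0.222883 = 0.020284.
Hence σ₀² = 1/0.020284 ≈ 49.3.

σ₀² = 49.3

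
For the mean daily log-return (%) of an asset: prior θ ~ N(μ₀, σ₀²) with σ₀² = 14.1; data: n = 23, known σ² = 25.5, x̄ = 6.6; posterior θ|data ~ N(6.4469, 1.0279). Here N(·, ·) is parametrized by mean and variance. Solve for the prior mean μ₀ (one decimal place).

μ₀ = 4.5

With known observation variance, the Normal–Normal posterior has precision τ_n = τ₀ + n/σ² and mean μ_n = (τ₀μ₀ + (n/σ²)x̄)/τ_n.
Here τ₀ = 1/14.1 = 0.070922 and τ_data = 23/25.5 = 0.901961, so τ_n = 0.972883.
Rearranging for μ₀: μ₀ = (μ_n·τ_n − τ_data·x̄)/τ₀ = (6.4469·0.972883 − 0.901961·6.6) / 0.070922 = 0.319137/0.070922 ≈ 4.5.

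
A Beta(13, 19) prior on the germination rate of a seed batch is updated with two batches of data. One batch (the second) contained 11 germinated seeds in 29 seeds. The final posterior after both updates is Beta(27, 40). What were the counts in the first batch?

Because Beta–binomial updating is additive in the counts, the combined data contributed (α_post−α_prior, β_post−β_prior) successes and failures.
Total across both batches: 27−13=14 germinated seeds, 40−19=21 non-germinating seeds.
Subtract the second batch: 14−11=3 germinated seeds and 21−18=3 non-germinating seeds.

3 germinated seeds and 3 non-germinating seeds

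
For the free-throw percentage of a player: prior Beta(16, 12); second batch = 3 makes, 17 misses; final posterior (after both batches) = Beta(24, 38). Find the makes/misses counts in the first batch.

Sequential conjugate updates are equivalent to a single update on the pooled data, so total successes = posterior α − prior α and total failures = posterior β − prior β.
Total across both batches: 24−16=8 makes, 38−12=26 misses.
Subtract the second batch: 8−3=5 makes and 26−17=9 misses.

5 makes and 9 misses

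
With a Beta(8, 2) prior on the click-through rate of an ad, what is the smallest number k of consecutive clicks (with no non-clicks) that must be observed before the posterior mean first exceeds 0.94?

k = 24

After k clicks and 0 non-clicks the posterior is Beta(8+k, 2), with mean (8+k)/(8+2+k).
Set (8+k)/(10+k) > 0.94 and solve: k > (0.94·10 − 8)/(1 − 0.94) = 23.333.
The smallest integer exceeding 23.333 is 24.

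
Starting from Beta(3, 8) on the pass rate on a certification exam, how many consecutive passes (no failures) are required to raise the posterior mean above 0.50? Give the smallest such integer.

k = 6

After k passes and 0 failures the posterior is Beta(3+k, 8), with mean (3+k)/(3+8+k).
Set (3+k)/(11+k) > 0.50 and solve: k > (0.50·11 − 3)/(1 − 0.50) = 5.000.
The smallest integer exceeding 5.000 is 6, and checking k=6: (9)/(17) = 0.5294 > 0.50.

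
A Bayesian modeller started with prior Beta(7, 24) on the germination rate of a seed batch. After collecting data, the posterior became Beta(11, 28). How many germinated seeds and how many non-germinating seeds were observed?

4 germinated seeds and 4 non-germinating seeds

Under Beta–binomial conjugacy the posterior parameters are (a+s, b+f).
Match parameters: s=11−7=4, f=28−24=4.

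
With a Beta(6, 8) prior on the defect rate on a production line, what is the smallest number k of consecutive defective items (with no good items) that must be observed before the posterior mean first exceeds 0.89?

After k defective items and 0 good items the posterior is Beta(6+k, 8), with mean (6+k)/(6+8+k).
Set (6+k)/(14+k) > 0.89 and solve: k > (0.89·14 − 6)/(1 − 0.89) = 58.727.
The smallest integer exceeding 58.727 is 59, and checking k=59: (65)/(73) = 0.8904 > 0.89.

k = 59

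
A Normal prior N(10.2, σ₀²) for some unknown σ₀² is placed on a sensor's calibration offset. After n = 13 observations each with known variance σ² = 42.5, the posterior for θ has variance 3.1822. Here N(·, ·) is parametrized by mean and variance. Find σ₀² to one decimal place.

For the Normal–Normal model with known σ², precisions add: τ_n = τ₀ + n/σ².
So 1/σ₀² = 1/3.1822 − 13/42.5 = 0.314248 − 0.305882 = 0.008366.
Hence σ₀² = 1/0.008366 ≈ 119.5.

σ₀² = 119.5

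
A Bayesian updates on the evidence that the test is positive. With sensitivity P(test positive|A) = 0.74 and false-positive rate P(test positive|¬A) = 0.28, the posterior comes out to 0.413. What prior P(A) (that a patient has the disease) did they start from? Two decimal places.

Bayes' rule in odds form gives O(A|E) = O(A)·[P(E|A)/P(E|¬A)], hence O(A) = O(A|E)/LR.
Posterior odds = 0.413/(1−0.413) = 0.7036. LR = 0.74/0.28 = 2.6429.
Prior odds = 0.7036/2.6429 = 0.2662, so P(A) = 0.2662/(1+0.2662) ≈ 0.21.

P(A) = 0.21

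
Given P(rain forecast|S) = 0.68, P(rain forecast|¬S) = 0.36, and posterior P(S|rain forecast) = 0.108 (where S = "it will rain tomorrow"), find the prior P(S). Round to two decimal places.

In odds form, posterior odds = prior odds × likelihood ratio, so prior odds = posterior odds ÷ LR.
Posterior odds = 0.108/(1−0.108) = 0.1211. LR = 0.68/0.36 = 1.8889.
Prior odds = 0.1211/1.8889 = 0.0641, so P(S) = 0.0641/(1+0.0641) ≈ 0.06.

P(S) = 0.06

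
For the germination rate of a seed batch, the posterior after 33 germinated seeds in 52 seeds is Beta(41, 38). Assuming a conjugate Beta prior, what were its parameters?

Beta(8, 19)

Beta is conjugate to the binomial likelihood: posterior = Beta(a+s, b+f).
Subtract the data counts: 41−33=8, 38−19=19.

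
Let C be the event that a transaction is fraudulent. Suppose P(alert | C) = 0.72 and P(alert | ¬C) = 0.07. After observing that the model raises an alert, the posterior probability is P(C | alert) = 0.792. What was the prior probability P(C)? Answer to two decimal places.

Bayes' rule in odds form gives O(C|E) = O(C)·[P(E|C)/P(E|¬C)], hence O(C) = O(C|E)/LR.
Posterior odds = 0.792/(1−0.792) = 3.8077. LR = 0.72/0.07 = 10.2857.
Prior odds = 3.8077/10.2857 = 0.3702, so P(C) = 0.3702/(1+0.3702) ≈ 0.27.

P(C) = 0.27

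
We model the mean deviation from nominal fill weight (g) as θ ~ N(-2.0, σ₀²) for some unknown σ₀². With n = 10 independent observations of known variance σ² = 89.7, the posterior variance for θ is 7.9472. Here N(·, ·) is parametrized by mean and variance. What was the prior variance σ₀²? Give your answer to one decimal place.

For the Normal–Normal model with known σ², precisions add: τ_n = τ₀ + n/σ².
So 1/σ₀² = 1/7.9472 − 10/89.7 = 0.125830 − 0.111483 = 0.014347.
Hence σ₀² = 1/0.014347 ≈ 69.7.

σ₀² = 69.7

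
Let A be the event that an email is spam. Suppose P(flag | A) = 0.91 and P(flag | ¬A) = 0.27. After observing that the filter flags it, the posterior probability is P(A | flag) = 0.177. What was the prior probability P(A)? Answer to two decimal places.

P(A) = 0.06

Bayes' rule in odds form gives O(A|E) = O(A)·[P(E|A)/P(E|¬A)], hence O(A) = O(A|E)/LR.
Posterior odds = 0.177/(1−0.177) = 0.2151. LR = 0.91/0.27 = 3.3704.
Prior odds = 0.2151/3.3704 = 0.0638, so P(A) = 0.0638/(1+0.0638) ≈ 0.06.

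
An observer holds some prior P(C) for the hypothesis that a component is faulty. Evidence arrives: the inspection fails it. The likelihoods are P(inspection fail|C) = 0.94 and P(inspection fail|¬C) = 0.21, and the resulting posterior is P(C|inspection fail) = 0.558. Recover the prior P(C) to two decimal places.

In odds form, posterior odds = prior odds × likelihood ratio, so prior odds = posterior odds ÷ LR.
Posterior odds = 0.558/(1−0.558) = 1.2624. LR = 0.94/0.21 = 4.4762.
Prior odds = 1.2624/4.4762 = 0.2820, so P(C) = 0.2820/(1+0.2820) ≈ 0.22.

P(C) = 0.22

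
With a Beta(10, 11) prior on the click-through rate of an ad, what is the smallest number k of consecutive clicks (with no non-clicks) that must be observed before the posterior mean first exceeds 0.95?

k = 200

After k clicks and 0 non-clicks the posterior is Beta(10+k, 11), with mean (10+k)/(10+11+k).
Set (10+k)/(21+k) > 0.95 and solve: k > (0.95·21 − 10)/(1 − 0.95) = 199.000.
The smallest integer exceeding 199.000 is 200, and checking k=200: (210)/(221) = 0.9502 > 0.95.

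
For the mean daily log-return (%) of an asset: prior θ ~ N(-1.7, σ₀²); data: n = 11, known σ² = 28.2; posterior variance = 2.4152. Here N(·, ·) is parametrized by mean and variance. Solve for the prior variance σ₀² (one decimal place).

For the Normal–Normal model with known σ², precisions add: τ_n = τ₀ + n/σ².
So 1/σ₀² = 1/2.4152 − 11/28.2 = 0.414044 − 0.390071 = 0.023973.
Hence σ₀² = 1/0.023973 ≈ 41.7.

σ₀² = 41.7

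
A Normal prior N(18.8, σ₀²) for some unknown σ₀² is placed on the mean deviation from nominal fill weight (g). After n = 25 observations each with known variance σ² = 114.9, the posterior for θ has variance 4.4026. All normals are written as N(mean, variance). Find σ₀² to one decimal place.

σ₀² = 104.6

For the Normal–Normal model with known σ², precisions add: τ_n = τ₀ + n/σ².
So 1/σ₀² = 1/4.4026 − 25/114.9 = 0.227139 − 0.217581 = 0.009558.
Hence σ₀² = 1/0.009558 ≈ 104.6.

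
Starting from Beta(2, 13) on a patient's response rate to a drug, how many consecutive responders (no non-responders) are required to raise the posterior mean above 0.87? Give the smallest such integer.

After k responders and 0 non-responders the posterior is Beta(2+k, 13), with mean (2+k)/(2+13+k).
Set (2+k)/(15+k) > 0.87 and solve: k > (0.87·15 − 2)/(1 − 0.87) = 85.000.
The smallest integer exceeding 85.000 is 86, and checking k=86: (88)/(101) = 0.8713 > 0.87.

k = 86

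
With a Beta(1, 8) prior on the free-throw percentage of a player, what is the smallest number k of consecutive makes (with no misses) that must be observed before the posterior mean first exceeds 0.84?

k = 42

After k makes and 0 misses the posterior is Beta(1+k, 8), with mean (1+k)/(1+8+k).
Set (1+k)/(9+k) > 0.84 and solve: k > (0.84·9 − 1)/(1 − 0.84) = 41.000.
The smallest integer exceeding 41.000 is 42.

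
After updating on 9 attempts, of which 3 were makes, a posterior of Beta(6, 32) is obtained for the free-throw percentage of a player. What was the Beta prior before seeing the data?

Beta(3, 26)

Beta is conjugate to the binomial likelihood: posterior = Beta(a+s, b+f).
So a = 6 − 3 = 3 and b = 32 − 6 = 26.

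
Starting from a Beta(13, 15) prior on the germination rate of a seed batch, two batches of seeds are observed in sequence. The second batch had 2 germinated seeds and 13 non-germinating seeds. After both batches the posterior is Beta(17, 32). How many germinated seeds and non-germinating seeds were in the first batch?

Because Beta–binomial updating is additive in the counts, the combined data contributed (α_post−α_prior, β_post−β_prior) successes and failures.
Total across both batches: 17−13=4 germinated seeds, 32−15=17 non-germinating seeds.
Subtract the second batch: 4−2=2 germinated seeds and 17−13=4 non-germinating seeds.

2 germinated seeds and 4 non-germinating seeds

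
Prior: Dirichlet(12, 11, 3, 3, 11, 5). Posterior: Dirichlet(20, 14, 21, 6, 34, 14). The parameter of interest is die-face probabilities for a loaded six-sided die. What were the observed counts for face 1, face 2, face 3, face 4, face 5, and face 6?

counts (8, 3, 18, 3, 23, 9)

For a Dirichlet(α) prior with multinomial counts c, the posterior is Dirichlet(α + c) componentwise.
Counts are posterior − prior componentwise: 20−12=8, 14−11=3, 21−3=18, 6−3=3, 34−11=23, 14−5=9.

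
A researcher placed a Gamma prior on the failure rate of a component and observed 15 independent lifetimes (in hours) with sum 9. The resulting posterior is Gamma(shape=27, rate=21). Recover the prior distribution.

For an exponential likelihood with a Gamma(α, β) prior on the rate, n observations with total T give posterior Gamma(α+n, β+T).
So α = 27 − 15 = 12 and β = 21 − 9 = 12.

Gamma(shape=12, rate=12)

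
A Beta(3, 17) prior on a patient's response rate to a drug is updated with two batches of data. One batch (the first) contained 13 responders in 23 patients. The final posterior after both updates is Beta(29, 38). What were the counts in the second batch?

13 responders and 11 non-responders

Because Beta–binomial updating is additive in the counts, the combined data contributed (α_post−α_prior, β_post−β_prior) successes and failures.
Total across both batches: 29−3=26 responders, 38−17=21 non-responders.
Subtract the first batch: 26−13=13 responders and 21−10=11 non-responders.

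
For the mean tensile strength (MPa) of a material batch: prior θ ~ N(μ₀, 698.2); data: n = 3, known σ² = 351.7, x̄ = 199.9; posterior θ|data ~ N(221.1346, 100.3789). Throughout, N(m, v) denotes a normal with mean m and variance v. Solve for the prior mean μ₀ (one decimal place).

The posterior mean is a precision-weighted average: μ_n = (τ₀μ₀ + τ_data·x̄)/(τ₀+τ_data), with τ₀=1/σ₀² and τ_data=n/σ².
Here τ₀ = 1/698.2 = 0.001432 and τ_data = 3/351.7 = 0.008530, so τ_n = 0.009962.
Rearranging for μ₀: μ₀ = (μ_n·τ_n − τ_data·x̄)/τ₀ = (221.1346·0.009962 − 0.008530·199.9) / 0.001432 = 0.497796/0.001432 ≈ 347.6.

μ₀ = 347.6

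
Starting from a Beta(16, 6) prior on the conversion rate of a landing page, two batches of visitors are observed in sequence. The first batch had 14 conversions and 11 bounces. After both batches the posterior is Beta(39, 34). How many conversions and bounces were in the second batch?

Because Beta–binomial updating is additive in the counts, the combined data contributed (α_post−α_prior, β_post−β_prior) successes and failures.
Total across both batches: 39−16=23 conversions, 34−6=28 bounces.
Subtract the first batch: 23−14=9 conversions and 28−11=17 bounces.

9 conversions and 17 bounces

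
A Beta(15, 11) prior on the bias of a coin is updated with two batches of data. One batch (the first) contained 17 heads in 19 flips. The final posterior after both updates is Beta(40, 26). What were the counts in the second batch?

8 heads and 13 tails

Sequential conjugate updates are equivalent to a single update on the pooled data, so total successes = posterior α − prior α and total failures = posterior β − prior β.
Total across both batches: 40−15=25 heads, 26−11=15 tails.
Subtract the first batch: 25−17=8 heads and 15−2=13 tails.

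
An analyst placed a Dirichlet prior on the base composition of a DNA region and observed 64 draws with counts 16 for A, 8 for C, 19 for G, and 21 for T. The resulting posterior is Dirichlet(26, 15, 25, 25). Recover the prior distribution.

For a Dirichlet(α) prior with multinomial counts c, the posterior is Dirichlet(α + c) componentwise.
Subtract each count from the matching posterior parameter: 26−16=10, 15−8=7, 25−19=6, 25−21=4.

Dirichlet(10, 7, 6, 4)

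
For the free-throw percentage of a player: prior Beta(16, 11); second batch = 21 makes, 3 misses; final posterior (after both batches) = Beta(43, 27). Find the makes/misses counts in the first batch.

Because Beta–binomial updating is additive in the counts, the combined data contributed (α_post−α_prior, β_post−β_prior) successes and failures.
Total across both batches: 43−16=27 makes, 27−11=16 misses.
Subtract the second batch: 27−21=6 makes and 16−3=13 misses.

6 makes and 13 misses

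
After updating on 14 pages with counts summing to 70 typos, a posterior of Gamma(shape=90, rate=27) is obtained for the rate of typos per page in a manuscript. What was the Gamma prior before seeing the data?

Gamma(shape=20, rate=13)

Gamma–Poisson conjugacy: posterior shape = α + Σxᵢ, posterior rate = β + n.
So α = 90 − 70 = 20 and β = 27 − 14 = 13.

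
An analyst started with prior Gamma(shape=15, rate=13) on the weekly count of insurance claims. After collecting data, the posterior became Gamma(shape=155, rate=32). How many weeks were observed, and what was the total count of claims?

A Gamma(α, β) prior (rate parametrization) on a Poisson rate with n observations summing to S gives posterior Gamma(α+S, β+n).
Matching: Σxᵢ = 155 − 15 = 140 and n = 32 − 13 = 19.

n = 19 weeks with total 140 claims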